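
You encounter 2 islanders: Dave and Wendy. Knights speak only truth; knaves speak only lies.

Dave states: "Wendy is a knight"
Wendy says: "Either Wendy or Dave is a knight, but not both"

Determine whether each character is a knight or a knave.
Dave is a knave.
Wendy is a knave.

Verification:
- Dave (knave) says "Wendy is a knight" - this is FALSE (a lie) because Wendy is a knave.
- Wendy (knave) says "Either Wendy or Dave is a knight, but not both" - this is FALSE (a lie) because Wendy is a knave and Dave is a knave.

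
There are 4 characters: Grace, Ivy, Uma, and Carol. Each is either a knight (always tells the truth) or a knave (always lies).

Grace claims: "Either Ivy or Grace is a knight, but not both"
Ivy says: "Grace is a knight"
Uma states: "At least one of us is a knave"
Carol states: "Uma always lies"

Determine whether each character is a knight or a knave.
Grace is a knave.
Ivy is a knave.
Uma is a knight.
Carol is a knave.

Verification:
- Grace (knave) says "Either Ivy or Grace is a knight, but not both" - this is FALSE (a lie) because Ivy is a knave and Grace is a knave.
- Ivy (knave) says "Grace is a knight" - this is FALSE (a lie) because Grace is a knave.
- Uma (knight) says "At least one of us is a knave" - this is TRUE because Grace, Ivy, and Carol are knaves.
- Carol (knave) says "Uma always lies" - this is FALSE (a lie) because Uma is a knight.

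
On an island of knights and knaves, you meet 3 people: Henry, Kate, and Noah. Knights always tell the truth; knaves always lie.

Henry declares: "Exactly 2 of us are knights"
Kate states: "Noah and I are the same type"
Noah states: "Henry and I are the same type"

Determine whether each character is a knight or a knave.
Henry is a knight.
Kate is a knave.
Noah is a knight.

Verification:
- Henry (knight) says "Exactly 2 of us are knights" - this is TRUE because there are 2 knights.
- Kate (knave) says "Noah and I are the same type" - this is FALSE (a lie) because Kate is a knave and Noah is a knight.
- Noah (knight) says "Henry and I are the same type" - this is TRUE because Noah is a knight and Henry is a knight.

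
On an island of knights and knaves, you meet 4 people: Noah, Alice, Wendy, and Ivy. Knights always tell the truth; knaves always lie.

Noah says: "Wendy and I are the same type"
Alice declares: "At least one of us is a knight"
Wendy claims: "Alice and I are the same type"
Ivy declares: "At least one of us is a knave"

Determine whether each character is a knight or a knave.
Noah is a knave.
Alice is a knight.
Wendy is a knight.
Ivy is a knight.

Verification:
- Noah (knave) says "Wendy and I are the same type" - this is FALSE (a lie) because Noah is a knave and Wendy is a knight.
- Alice (knight) says "At least one of us is a knight" - this is TRUE because Alice, Wendy, and Ivy are knights.
- Wendy (knight) says "Alice and I are the same type" - this is TRUE because Wendy is a knight and Alice is a knight.
- Ivy (knight) says "At least one of us is a knave" - this is TRUE because Noah is a knave.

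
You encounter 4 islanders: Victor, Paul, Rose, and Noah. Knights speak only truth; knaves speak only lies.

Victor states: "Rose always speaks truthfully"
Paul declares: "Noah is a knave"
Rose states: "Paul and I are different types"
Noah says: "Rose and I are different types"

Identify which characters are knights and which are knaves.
Victor is a knave.
Paul is a knave.
Rose is a knave.
Noah is a knight.

Verification:
- Victor (knave) says "Rose always speaks truthfully" - this is FALSE (a lie) because Rose is a knave.
- Paul (knave) says "Noah is a knave" - this is FALSE (a lie) because Noah is a knight.
- Rose (knave) says "Paul and I are different types" - this is FALSE (a lie) because Rose is a knave and Paul is a knave.
- Noah (knight) says "Rose and I are different types" - this is TRUE because Noah is a knight and Rose is a knave.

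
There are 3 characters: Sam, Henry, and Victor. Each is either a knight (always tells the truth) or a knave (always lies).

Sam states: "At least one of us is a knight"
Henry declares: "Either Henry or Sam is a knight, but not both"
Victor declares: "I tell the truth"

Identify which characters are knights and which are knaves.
Sam is a knave.
Henry is a knave.
Victor is a knave.

Verification:
- Sam (knave) says "At least one of us is a knight" - this is FALSE (a lie) because no one is a knight.
- Henry (knave) says "Either Henry or Sam is a knight, but not both" - this is FALSE (a lie) because Henry is a knave and Sam is a knave.
- Victor (knave) says "I tell the truth" - this is FALSE (a lie) because Victor is a knave.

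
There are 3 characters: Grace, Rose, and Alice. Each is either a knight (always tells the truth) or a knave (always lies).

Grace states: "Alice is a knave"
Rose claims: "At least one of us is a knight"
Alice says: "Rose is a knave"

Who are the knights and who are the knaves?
Grace is a knight.
Rose is a knight.
Alice is a knave.

Verification:
- Grace (knight) says "Alice is a knave" - this is TRUE because Alice is a knave.
- Rose (knight) says "At least one of us is a knight" - this is TRUE because Grace and Rose are knights.
- Alice (knave) says "Rose is a knave" - this is FALSE (a lie) because Rose is a knight.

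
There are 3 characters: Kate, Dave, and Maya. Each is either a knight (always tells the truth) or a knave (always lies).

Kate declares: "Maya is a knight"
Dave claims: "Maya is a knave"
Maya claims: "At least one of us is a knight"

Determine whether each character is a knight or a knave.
Kate is a knight.
Dave is a knave.
Maya is a knight.

Verification:
- Kate (knight) says "Maya is a knight" - this is TRUE because Maya is a knight.
- Dave (knave) says "Maya is a knave" - this is FALSE (a lie) because Maya is a knight.
- Maya (knight) says "At least one of us is a knight" - this is TRUE because Kate and Maya are knights.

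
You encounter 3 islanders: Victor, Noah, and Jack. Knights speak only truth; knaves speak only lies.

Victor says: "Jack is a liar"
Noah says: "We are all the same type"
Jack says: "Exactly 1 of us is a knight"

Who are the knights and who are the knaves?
Victor is a knave.
Noah is a knave.
Jack is a knight.

Verification:
- Victor (knave) says "Jack is a liar" - this is FALSE (a lie) because Jack is a knight.
- Noah (knave) says "We are all the same type" - this is FALSE (a lie) because Jack is a knight and Victor and Noah are knaves.
- Jack (knight) says "Exactly 1 of us is a knight" - this is TRUE because there are 1 knights.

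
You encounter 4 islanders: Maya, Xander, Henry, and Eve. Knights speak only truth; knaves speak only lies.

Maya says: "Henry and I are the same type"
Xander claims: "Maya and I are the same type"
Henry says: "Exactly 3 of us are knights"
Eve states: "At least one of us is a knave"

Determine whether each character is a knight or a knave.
Maya is a knight.
Xander is a knave.
Henry is a knight.
Eve is a knight.

Verification:
- Maya (knight) says "Henry and I are the same type" - this is TRUE because Maya is a knight and Henry is a knight.
- Xander (knave) says "Maya and I are the same type" - this is FALSE (a lie) because Xander is a knave and Maya is a knight.
- Henry (knight) says "Exactly 3 of us are knights" - this is TRUE because there are 3 knights.
- Eve (knight) says "At least one of us is a knave" - this is TRUE because Xander is a knave.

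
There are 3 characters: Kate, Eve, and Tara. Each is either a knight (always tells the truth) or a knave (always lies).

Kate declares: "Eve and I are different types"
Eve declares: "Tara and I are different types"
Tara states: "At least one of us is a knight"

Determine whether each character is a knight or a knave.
Kate is a knave.
Eve is a knave.
Tara is a knave.

Verification:
- Kate (knave) says "Eve and I are different types" - this is FALSE (a lie) because Kate is a knave and Eve is a knave.
- Eve (knave) says "Tara and I are different types" - this is FALSE (a lie) because Eve is a knave and Tara is a knave.
- Tara (knave) says "At least one of us is a knight" - this is FALSE (a lie) because no one is a knight.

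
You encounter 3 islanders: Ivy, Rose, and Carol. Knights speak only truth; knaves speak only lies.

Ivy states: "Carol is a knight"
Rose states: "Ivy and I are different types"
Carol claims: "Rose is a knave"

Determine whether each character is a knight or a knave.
Ivy is a knave.
Rose is a knight.
Carol is a knave.

Verification:
- Ivy (knave) says "Carol is a knight" - this is FALSE (a lie) because Carol is a knave.
- Rose (knight) says "Ivy and I are different types" - this is TRUE because Rose is a knight and Ivy is a knave.
- Carol (knave) says "Rose is a knave" - this is FALSE (a lie) because Rose is a knight.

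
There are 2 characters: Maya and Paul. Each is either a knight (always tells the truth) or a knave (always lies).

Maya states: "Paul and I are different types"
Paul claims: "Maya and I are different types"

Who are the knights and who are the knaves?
Maya is a knave.
Paul is a knave.

Verification:
- Maya (knave) says "Paul and I are different types" - this is FALSE (a lie) because Maya is a knave and Paul is a knave.
- Paul (knave) says "Maya and I are different types" - this is FALSE (a lie) because Paul is a knave and Maya is a knave.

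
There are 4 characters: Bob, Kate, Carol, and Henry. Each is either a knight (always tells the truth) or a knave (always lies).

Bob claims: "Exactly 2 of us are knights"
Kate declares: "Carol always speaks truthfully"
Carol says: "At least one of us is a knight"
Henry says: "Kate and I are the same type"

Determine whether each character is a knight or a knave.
Bob is a knave.
Kate is a knight.
Carol is a knight.
Henry is a knight.

Verification:
- Bob (knave) says "Exactly 2 of us are knights" - this is FALSE (a lie) because there are 3 knights.
- Kate (knight) says "Carol always speaks truthfully" - this is TRUE because Carol is a knight.
- Carol (knight) says "At least one of us is a knight" - this is TRUE because Kate, Carol, and Henry are knights.
- Henry (knight) says "Kate and I are the same type" - this is TRUE because Henry is a knight and Kate is a knight.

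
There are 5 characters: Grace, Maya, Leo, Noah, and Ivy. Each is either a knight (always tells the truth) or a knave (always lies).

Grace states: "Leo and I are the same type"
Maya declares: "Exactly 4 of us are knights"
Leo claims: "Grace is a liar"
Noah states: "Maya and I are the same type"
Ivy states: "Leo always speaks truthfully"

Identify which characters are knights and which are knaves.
Grace is a knave.
Maya is a knight.
Leo is a knight.
Noah is a knight.
Ivy is a knight.

Verification:
- Grace (knave) says "Leo and I are the same type" - this is FALSE (a lie) because Grace is a knave and Leo is a knight.
- Maya (knight) says "Exactly 4 of us are knights" - this is TRUE because there are 4 knights.
- Leo (knight) says "Grace is a liar" - this is TRUE because Grace is a knave.
- Noah (knight) says "Maya and I are the same type" - this is TRUE because Noah is a knight and Maya is a knight.
- Ivy (knight) says "Leo always speaks truthfully" - this is TRUE because Leo is a knight.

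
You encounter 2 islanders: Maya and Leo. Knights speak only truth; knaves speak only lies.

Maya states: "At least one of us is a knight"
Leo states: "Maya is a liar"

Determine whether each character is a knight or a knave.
Maya is a knight.
Leo is a knave.

Verification:
- Maya (knight) says "At least one of us is a knight" - this is TRUE because Maya is a knight.
- Leo (knave) says "Maya is a liar" - this is FALSE (a lie) because Maya is a knight.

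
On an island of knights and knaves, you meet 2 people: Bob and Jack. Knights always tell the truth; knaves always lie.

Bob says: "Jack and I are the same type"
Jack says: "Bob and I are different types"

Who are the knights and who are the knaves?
Bob is a knave.
Jack is a knight.

Verification:
- Bob (knave) says "Jack and I are the same type" - this is FALSE (a lie) because Bob is a knave and Jack is a knight.
- Jack (knight) says "Bob and I are different types" - this is TRUE because Jack is a knight and Bob is a knave.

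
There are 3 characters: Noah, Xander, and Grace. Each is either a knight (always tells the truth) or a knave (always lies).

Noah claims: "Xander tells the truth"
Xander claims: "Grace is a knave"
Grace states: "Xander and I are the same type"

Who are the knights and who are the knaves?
Noah is a knight.
Xander is a knight.
Grace is a knave.

Verification:
- Noah (knight) says "Xander tells the truth" - this is TRUE because Xander is a knight.
- Xander (knight) says "Grace is a knave" - this is TRUE because Grace is a knave.
- Grace (knave) says "Xander and I are the same type" - this is FALSE (a lie) because Grace is a knave and Xander is a knight.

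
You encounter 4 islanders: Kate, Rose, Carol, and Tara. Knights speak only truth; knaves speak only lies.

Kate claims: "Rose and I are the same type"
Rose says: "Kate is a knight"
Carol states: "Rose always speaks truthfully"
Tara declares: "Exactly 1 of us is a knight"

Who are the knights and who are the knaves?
Kate is a knight.
Rose is a knight.
Carol is a knight.
Tara is a knave.

Verification:
- Kate (knight) says "Rose and I are the same type" - this is TRUE because Kate is a knight and Rose is a knight.
- Rose (knight) says "Kate is a knight" - this is TRUE because Kate is a knight.
- Carol (knight) says "Rose always speaks truthfully" - this is TRUE because Rose is a knight.
- Tara (knave) says "Exactly 1 of us is a knight" - this is FALSE (a lie) because there are 3 knights.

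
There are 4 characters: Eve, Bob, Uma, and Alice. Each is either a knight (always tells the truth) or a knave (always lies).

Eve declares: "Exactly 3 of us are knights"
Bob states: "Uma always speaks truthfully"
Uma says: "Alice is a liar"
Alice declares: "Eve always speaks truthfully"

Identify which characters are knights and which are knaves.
Eve is a knave.
Bob is a knight.
Uma is a knight.
Alice is a knave.

Verification:
- Eve (knave) says "Exactly 3 of us are knights" - this is FALSE (a lie) because there are 2 knights.
- Bob (knight) says "Uma always speaks truthfully" - this is TRUE because Uma is a knight.
- Uma (knight) says "Alice is a liar" - this is TRUE because Alice is a knave.
- Alice (knave) says "Eve always speaks truthfully" - this is FALSE (a lie) because Eve is a knave.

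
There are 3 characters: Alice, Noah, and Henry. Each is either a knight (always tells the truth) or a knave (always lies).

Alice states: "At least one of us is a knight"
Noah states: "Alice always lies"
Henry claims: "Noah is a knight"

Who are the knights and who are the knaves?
Alice is a knight.
Noah is a knave.
Henry is a knave.

Verification:
- Alice (knight) says "At least one of us is a knight" - this is TRUE because Alice is a knight.
- Noah (knave) says "Alice always lies" - this is FALSE (a lie) because Alice is a knight.
- Henry (knave) says "Noah is a knight" - this is FALSE (a lie) because Noah is a knave.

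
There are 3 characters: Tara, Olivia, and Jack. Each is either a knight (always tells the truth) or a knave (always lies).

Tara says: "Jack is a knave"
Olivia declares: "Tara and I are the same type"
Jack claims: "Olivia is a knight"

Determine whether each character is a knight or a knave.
Tara is a knight.
Olivia is a knave.
Jack is a knave.

Verification:
- Tara (knight) says "Jack is a knave" - this is TRUE because Jack is a knave.
- Olivia (knave) says "Tara and I are the same type" - this is FALSE (a lie) because Olivia is a knave and Tara is a knight.
- Jack (knave) says "Olivia is a knight" - this is FALSE (a lie) because Olivia is a knave.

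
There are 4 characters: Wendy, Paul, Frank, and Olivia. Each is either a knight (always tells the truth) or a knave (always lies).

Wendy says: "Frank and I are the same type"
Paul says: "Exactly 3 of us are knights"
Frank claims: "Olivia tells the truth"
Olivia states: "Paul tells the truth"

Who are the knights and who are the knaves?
Wendy is a knave.
Paul is a knight.
Frank is a knight.
Olivia is a knight.

Verification:
- Wendy (knave) says "Frank and I are the same type" - this is FALSE (a lie) because Wendy is a knave and Frank is a knight.
- Paul (knight) says "Exactly 3 of us are knights" - this is TRUE because there are 3 knights.
- Frank (knight) says "Olivia tells the truth" - this is TRUE because Olivia is a knight.
- Olivia (knight) says "Paul tells the truth" - this is TRUE because Paul is a knight.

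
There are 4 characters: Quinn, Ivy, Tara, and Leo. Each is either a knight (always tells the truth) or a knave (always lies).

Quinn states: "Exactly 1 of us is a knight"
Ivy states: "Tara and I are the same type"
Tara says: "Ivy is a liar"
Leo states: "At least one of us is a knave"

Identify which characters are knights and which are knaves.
Quinn is a knave.
Ivy is a knave.
Tara is a knight.
Leo is a knight.

Verification:
- Quinn (knave) says "Exactly 1 of us is a knight" - this is FALSE (a lie) because there are 2 knights.
- Ivy (knave) says "Tara and I are the same type" - this is FALSE (a lie) because Ivy is a knave and Tara is a knight.
- Tara (knight) says "Ivy is a liar" - this is TRUE because Ivy is a knave.
- Leo (knight) says "At least one of us is a knave" - this is TRUE because Quinn and Ivy are knaves.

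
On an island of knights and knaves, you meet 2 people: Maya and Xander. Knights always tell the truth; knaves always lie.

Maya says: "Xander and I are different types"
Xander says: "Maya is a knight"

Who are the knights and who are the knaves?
Maya is a knave.
Xander is a knave.

Verification:
- Maya (knave) says "Xander and I are different types" - this is FALSE (a lie) because Maya is a knave and Xander is a knave.
- Xander (knave) says "Maya is a knight" - this is FALSE (a lie) because Maya is a knave.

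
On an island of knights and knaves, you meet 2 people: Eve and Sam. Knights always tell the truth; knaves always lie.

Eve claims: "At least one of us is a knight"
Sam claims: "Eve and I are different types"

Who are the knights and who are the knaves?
Eve is a knave.
Sam is a knave.

Verification:
- Eve (knave) says "At least one of us is a knight" - this is FALSE (a lie) because no one is a knight.
- Sam (knave) says "Eve and I are different types" - this is FALSE (a lie) because Sam is a knave and Eve is a knave.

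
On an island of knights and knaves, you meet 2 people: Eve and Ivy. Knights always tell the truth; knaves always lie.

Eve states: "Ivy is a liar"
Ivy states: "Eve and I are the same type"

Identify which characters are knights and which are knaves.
Eve is a knight.
Ivy is a knave.

Verification:
- Eve (knight) says "Ivy is a liar" - this is TRUE because Ivy is a knave.
- Ivy (knave) says "Eve and I are the same type" - this is FALSE (a lie) because Ivy is a knave and Eve is a knight.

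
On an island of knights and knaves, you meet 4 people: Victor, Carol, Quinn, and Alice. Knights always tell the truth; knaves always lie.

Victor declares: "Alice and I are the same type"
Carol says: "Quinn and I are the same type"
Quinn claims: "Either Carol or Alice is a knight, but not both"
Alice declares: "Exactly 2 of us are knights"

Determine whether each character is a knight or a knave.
Victor is a knave.
Carol is a knave.
Quinn is a knight.
Alice is a knight.

Verification:
- Victor (knave) says "Alice and I are the same type" - this is FALSE (a lie) because Victor is a knave and Alice is a knight.
- Carol (knave) says "Quinn and I are the same type" - this is FALSE (a lie) because Carol is a knave and Quinn is a knight.
- Quinn (knight) says "Either Carol or Alice is a knight, but not both" - this is TRUE because Carol is a knave and Alice is a knight.
- Alice (knight) says "Exactly 2 of us are knights" - this is TRUE because there are 2 knights.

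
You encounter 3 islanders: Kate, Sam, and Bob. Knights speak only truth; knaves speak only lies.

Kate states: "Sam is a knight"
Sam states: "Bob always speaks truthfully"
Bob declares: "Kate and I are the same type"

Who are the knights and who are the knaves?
Kate is a knight.
Sam is a knight.
Bob is a knight.

Verification:
- Kate (knight) says "Sam is a knight" - this is TRUE because Sam is a knight.
- Sam (knight) says "Bob always speaks truthfully" - this is TRUE because Bob is a knight.
- Bob (knight) says "Kate and I are the same type" - this is TRUE because Bob is a knight and Kate is a knight.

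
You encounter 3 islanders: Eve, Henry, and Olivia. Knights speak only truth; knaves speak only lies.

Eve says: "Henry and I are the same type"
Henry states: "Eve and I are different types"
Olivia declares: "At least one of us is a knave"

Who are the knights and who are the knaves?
Eve is a knave.
Henry is a knight.
Olivia is a knight.

Verification:
- Eve (knave) says "Henry and I are the same type" - this is FALSE (a lie) because Eve is a knave and Henry is a knight.
- Henry (knight) says "Eve and I are different types" - this is TRUE because Henry is a knight and Eve is a knave.
- Olivia (knight) says "At least one of us is a knave" - this is TRUE because Eve is a knave.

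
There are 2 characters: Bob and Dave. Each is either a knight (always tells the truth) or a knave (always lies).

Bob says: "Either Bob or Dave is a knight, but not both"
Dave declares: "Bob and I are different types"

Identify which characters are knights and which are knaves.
Bob is a knave.
Dave is a knave.

Verification:
- Bob (knave) says "Either Bob or Dave is a knight, but not both" - this is FALSE (a lie) because Bob is a knave and Dave is a knave.
- Dave (knave) says "Bob and I are different types" - this is FALSE (a lie) because Dave is a knave and Bob is a knave.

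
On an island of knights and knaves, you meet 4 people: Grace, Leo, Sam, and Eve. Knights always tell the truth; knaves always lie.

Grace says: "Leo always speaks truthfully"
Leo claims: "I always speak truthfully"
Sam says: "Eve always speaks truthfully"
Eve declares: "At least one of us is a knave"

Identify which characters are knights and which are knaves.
Grace is a knave.
Leo is a knave.
Sam is a knight.
Eve is a knight.

Verification:
- Grace (knave) says "Leo always speaks truthfully" - this is FALSE (a lie) because Leo is a knave.
- Leo (knave) says "I always speak truthfully" - this is FALSE (a lie) because Leo is a knave.
- Sam (knight) says "Eve always speaks truthfully" - this is TRUE because Eve is a knight.
- Eve (knight) says "At least one of us is a knave" - this is TRUE because Grace and Leo are knaves.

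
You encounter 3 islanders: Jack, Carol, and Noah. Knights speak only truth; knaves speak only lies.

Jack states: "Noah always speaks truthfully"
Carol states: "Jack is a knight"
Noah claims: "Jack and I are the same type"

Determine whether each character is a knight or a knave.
Jack is a knight.
Carol is a knight.
Noah is a knight.

Verification:
- Jack (knight) says "Noah always speaks truthfully" - this is TRUE because Noah is a knight.
- Carol (knight) says "Jack is a knight" - this is TRUE because Jack is a knight.
- Noah (knight) says "Jack and I are the same type" - this is TRUE because Noah is a knight and Jack is a knight.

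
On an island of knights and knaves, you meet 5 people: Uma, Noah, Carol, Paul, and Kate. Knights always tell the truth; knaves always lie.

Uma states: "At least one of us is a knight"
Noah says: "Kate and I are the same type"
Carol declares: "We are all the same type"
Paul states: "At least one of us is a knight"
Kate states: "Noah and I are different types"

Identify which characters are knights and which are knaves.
Uma is a knight.
Noah is a knave.
Carol is a knave.
Paul is a knight.
Kate is a knight.

Verification:
- Uma (knight) says "At least one of us is a knight" - this is TRUE because Uma, Paul, and Kate are knights.
- Noah (knave) says "Kate and I are the same type" - this is FALSE (a lie) because Noah is a knave and Kate is a knight.
- Carol (knave) says "We are all the same type" - this is FALSE (a lie) because Uma, Paul, and Kate are knights and Noah and Carol are knaves.
- Paul (knight) says "At least one of us is a knight" - this is TRUE because Uma, Paul, and Kate are knights.
- Kate (knight) says "Noah and I are different types" - this is TRUE because Kate is a knight and Noah is a knave.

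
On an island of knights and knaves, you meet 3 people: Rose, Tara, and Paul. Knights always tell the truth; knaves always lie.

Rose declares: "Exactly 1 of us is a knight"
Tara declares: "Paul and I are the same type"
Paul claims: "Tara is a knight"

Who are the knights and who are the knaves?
Rose is a knave.
Tara is a knight.
Paul is a knight.

Verification:
- Rose (knave) says "Exactly 1 of us is a knight" - this is FALSE (a lie) because there are 2 knights.
- Tara (knight) says "Paul and I are the same type" - this is TRUE because Tara is a knight and Paul is a knight.
- Paul (knight) says "Tara is a knight" - this is TRUE because Tara is a knight.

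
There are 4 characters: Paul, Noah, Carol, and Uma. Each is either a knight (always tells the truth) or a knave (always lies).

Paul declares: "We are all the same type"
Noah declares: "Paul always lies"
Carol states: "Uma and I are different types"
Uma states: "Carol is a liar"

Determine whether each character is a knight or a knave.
Paul is a knave.
Noah is a knight.
Carol is a knight.
Uma is a knave.

Verification:
- Paul (knave) says "We are all the same type" - this is FALSE (a lie) because Noah and Carol are knights and Paul and Uma are knaves.
- Noah (knight) says "Paul always lies" - this is TRUE because Paul is a knave.
- Carol (knight) says "Uma and I are different types" - this is TRUE because Carol is a knight and Uma is a knave.
- Uma (knave) says "Carol is a liar" - this is FALSE (a lie) because Carol is a knight.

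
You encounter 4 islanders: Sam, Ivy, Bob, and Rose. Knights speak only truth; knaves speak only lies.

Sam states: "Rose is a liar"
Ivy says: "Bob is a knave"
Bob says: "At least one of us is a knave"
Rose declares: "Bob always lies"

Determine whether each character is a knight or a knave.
Sam is a knight.
Ivy is a knave.
Bob is a knight.
Rose is a knave.

Verification:
- Sam (knight) says "Rose is a liar" - this is TRUE because Rose is a knave.
- Ivy (knave) says "Bob is a knave" - this is FALSE (a lie) because Bob is a knight.
- Bob (knight) says "At least one of us is a knave" - this is TRUE because Ivy and Rose are knaves.
- Rose (knave) says "Bob always lies" - this is FALSE (a lie) because Bob is a knight.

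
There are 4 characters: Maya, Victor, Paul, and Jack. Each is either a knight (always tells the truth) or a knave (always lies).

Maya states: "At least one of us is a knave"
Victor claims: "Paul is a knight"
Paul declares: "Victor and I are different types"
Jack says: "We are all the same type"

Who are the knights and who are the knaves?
Maya is a knight.
Victor is a knave.
Paul is a knave.
Jack is a knave.

Verification:
- Maya (knight) says "At least one of us is a knave" - this is TRUE because Victor, Paul, and Jack are knaves.
- Victor (knave) says "Paul is a knight" - this is FALSE (a lie) because Paul is a knave.
- Paul (knave) says "Victor and I are different types" - this is FALSE (a lie) because Paul is a knave and Victor is a knave.
- Jack (knave) says "We are all the same type" - this is FALSE (a lie) because Maya is a knight and Victor, Paul, and Jack are knaves.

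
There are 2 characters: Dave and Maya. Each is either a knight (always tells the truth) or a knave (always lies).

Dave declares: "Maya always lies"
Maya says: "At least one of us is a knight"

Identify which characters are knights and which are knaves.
Dave is a knave.
Maya is a knight.

Verification:
- Dave (knave) says "Maya always lies" - this is FALSE (a lie) because Maya is a knight.
- Maya (knight) says "At least one of us is a knight" - this is TRUE because Maya is a knight.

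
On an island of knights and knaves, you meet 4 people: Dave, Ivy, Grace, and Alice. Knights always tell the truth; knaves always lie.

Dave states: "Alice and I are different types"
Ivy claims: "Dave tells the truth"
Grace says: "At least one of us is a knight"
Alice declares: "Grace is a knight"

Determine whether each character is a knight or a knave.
Dave is a knave.
Ivy is a knave.
Grace is a knave.
Alice is a knave.

Verification:
- Dave (knave) says "Alice and I are different types" - this is FALSE (a lie) because Dave is a knave and Alice is a knave.
- Ivy (knave) says "Dave tells the truth" - this is FALSE (a lie) because Dave is a knave.
- Grace (knave) says "At least one of us is a knight" - this is FALSE (a lie) because no one is a knight.
- Alice (knave) says "Grace is a knight" - this is FALSE (a lie) because Grace is a knave.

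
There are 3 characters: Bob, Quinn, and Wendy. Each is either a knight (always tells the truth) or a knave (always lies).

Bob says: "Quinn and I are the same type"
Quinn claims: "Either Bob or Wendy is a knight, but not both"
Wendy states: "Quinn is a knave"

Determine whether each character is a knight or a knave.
Bob is a knight.
Quinn is a knight.
Wendy is a knave.

Verification:
- Bob (knight) says "Quinn and I are the same type" - this is TRUE because Bob is a knight and Quinn is a knight.
- Quinn (knight) says "Either Bob or Wendy is a knight, but not both" - this is TRUE because Bob is a knight and Wendy is a knave.
- Wendy (knave) says "Quinn is a knave" - this is FALSE (a lie) because Quinn is a knight.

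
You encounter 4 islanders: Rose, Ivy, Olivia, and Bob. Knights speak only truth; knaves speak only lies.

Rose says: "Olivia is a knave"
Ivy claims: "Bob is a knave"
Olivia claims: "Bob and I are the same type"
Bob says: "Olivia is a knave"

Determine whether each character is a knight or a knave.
Rose is a knight.
Ivy is a knave.
Olivia is a knave.
Bob is a knight.

Verification:
- Rose (knight) says "Olivia is a knave" - this is TRUE because Olivia is a knave.
- Ivy (knave) says "Bob is a knave" - this is FALSE (a lie) because Bob is a knight.
- Olivia (knave) says "Bob and I are the same type" - this is FALSE (a lie) because Olivia is a knave and Bob is a knight.
- Bob (knight) says "Olivia is a knave" - this is TRUE because Olivia is a knave.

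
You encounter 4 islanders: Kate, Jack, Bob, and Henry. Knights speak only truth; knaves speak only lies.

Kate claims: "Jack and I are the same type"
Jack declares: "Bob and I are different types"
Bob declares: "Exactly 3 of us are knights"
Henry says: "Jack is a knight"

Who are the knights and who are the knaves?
Kate is a knave.
Jack is a knight.
Bob is a knave.
Henry is a knight.

Verification:
- Kate (knave) says "Jack and I are the same type" - this is FALSE (a lie) because Kate is a knave and Jack is a knight.
- Jack (knight) says "Bob and I are different types" - this is TRUE because Jack is a knight and Bob is a knave.
- Bob (knave) says "Exactly 3 of us are knights" - this is FALSE (a lie) because there are 2 knights.
- Henry (knight) says "Jack is a knight" - this is TRUE because Jack is a knight.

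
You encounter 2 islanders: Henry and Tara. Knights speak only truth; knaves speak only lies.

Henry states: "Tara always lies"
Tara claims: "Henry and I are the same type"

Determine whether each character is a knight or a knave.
Henry is a knight.
Tara is a knave.

Verification:
- Henry (knight) says "Tara always lies" - this is TRUE because Tara is a knave.
- Tara (knave) says "Henry and I are the same type" - this is FALSE (a lie) because Tara is a knave and Henry is a knight.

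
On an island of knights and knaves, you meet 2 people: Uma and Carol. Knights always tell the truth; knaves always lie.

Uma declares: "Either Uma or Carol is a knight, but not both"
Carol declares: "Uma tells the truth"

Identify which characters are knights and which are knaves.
Uma is a knave.
Carol is a knave.

Verification:
- Uma (knave) says "Either Uma or Carol is a knight, but not both" - this is FALSE (a lie) because Uma is a knave and Carol is a knave.
- Carol (knave) says "Uma tells the truth" - this is FALSE (a lie) because Uma is a knave.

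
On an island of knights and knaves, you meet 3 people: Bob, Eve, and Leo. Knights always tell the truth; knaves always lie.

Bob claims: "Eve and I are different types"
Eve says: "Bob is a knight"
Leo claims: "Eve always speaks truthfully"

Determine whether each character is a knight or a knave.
Bob is a knave.
Eve is a knave.
Leo is a knave.

Verification:
- Bob (knave) says "Eve and I are different types" - this is FALSE (a lie) because Bob is a knave and Eve is a knave.
- Eve (knave) says "Bob is a knight" - this is FALSE (a lie) because Bob is a knave.
- Leo (knave) says "Eve always speaks truthfully" - this is FALSE (a lie) because Eve is a knave.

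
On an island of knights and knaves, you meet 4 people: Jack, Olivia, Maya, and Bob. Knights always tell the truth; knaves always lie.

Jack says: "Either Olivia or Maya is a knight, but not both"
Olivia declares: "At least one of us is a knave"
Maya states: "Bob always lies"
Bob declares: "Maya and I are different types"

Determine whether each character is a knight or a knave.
Jack is a knight.
Olivia is a knight.
Maya is a knave.
Bob is a knight.

Verification:
- Jack (knight) says "Either Olivia or Maya is a knight, but not both" - this is TRUE because Olivia is a knight and Maya is a knave.
- Olivia (knight) says "At least one of us is a knave" - this is TRUE because Maya is a knave.
- Maya (knave) says "Bob always lies" - this is FALSE (a lie) because Bob is a knight.
- Bob (knight) says "Maya and I are different types" - this is TRUE because Bob is a knight and Maya is a knave.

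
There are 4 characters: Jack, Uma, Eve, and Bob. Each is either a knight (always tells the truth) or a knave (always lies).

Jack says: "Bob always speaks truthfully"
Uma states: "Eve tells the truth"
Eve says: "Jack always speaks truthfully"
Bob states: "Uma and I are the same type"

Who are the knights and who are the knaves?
Jack is a knight.
Uma is a knight.
Eve is a knight.
Bob is a knight.

Verification:
- Jack (knight) says "Bob always speaks truthfully" - this is TRUE because Bob is a knight.
- Uma (knight) says "Eve tells the truth" - this is TRUE because Eve is a knight.
- Eve (knight) says "Jack always speaks truthfully" - this is TRUE because Jack is a knight.
- Bob (knight) says "Uma and I are the same type" - this is TRUE because Bob is a knight and Uma is a knight.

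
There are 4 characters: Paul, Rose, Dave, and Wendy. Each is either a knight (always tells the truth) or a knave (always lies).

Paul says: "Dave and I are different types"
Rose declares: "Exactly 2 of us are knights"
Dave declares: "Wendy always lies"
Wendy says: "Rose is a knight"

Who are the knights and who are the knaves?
Paul is a knave.
Rose is a knight.
Dave is a knave.
Wendy is a knight.

Verification:
- Paul (knave) says "Dave and I are different types" - this is FALSE (a lie) because Paul is a knave and Dave is a knave.
- Rose (knight) says "Exactly 2 of us are knights" - this is TRUE because there are 2 knights.
- Dave (knave) says "Wendy always lies" - this is FALSE (a lie) because Wendy is a knight.
- Wendy (knight) says "Rose is a knight" - this is TRUE because Rose is a knight.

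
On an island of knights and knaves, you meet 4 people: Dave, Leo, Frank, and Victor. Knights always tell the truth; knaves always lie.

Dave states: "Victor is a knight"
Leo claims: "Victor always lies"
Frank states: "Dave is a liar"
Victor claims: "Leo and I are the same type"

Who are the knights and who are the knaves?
Dave is a knave.
Leo is a knight.
Frank is a knight.
Victor is a knave.

Verification:
- Dave (knave) says "Victor is a knight" - this is FALSE (a lie) because Victor is a knave.
- Leo (knight) says "Victor always lies" - this is TRUE because Victor is a knave.
- Frank (knight) says "Dave is a liar" - this is TRUE because Dave is a knave.
- Victor (knave) says "Leo and I are the same type" - this is FALSE (a lie) because Victor is a knave and Leo is a knight.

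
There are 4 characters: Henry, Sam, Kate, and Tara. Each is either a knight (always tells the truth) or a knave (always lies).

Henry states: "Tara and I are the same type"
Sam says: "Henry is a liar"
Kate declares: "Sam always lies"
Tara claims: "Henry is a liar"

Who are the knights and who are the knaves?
Henry is a knave.
Sam is a knight.
Kate is a knave.
Tara is a knight.

Verification:
- Henry (knave) says "Tara and I are the same type" - this is FALSE (a lie) because Henry is a knave and Tara is a knight.
- Sam (knight) says "Henry is a liar" - this is TRUE because Henry is a knave.
- Kate (knave) says "Sam always lies" - this is FALSE (a lie) because Sam is a knight.
- Tara (knight) says "Henry is a liar" - this is TRUE because Henry is a knave.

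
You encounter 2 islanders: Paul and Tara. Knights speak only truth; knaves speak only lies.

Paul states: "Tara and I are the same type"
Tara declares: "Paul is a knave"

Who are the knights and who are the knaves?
Paul is a knave.
Tara is a knight.

Verification:
- Paul (knave) says "Tara and I are the same type" - this is FALSE (a lie) because Paul is a knave and Tara is a knight.
- Tara (knight) says "Paul is a knave" - this is TRUE because Paul is a knave.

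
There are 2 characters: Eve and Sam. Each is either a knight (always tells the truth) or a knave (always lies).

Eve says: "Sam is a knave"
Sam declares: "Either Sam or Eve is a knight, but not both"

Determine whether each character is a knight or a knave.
Eve is a knave.
Sam is a knight.

Verification:
- Eve (knave) says "Sam is a knave" - this is FALSE (a lie) because Sam is a knight.
- Sam (knight) says "Either Sam or Eve is a knight, but not both" - this is TRUE because Sam is a knight and Eve is a knave.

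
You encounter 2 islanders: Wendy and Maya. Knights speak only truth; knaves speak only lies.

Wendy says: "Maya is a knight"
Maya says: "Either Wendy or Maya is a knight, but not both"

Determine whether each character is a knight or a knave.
Wendy is a knave.
Maya is a knave.

Verification:
- Wendy (knave) says "Maya is a knight" - this is FALSE (a lie) because Maya is a knave.
- Maya (knave) says "Either Wendy or Maya is a knight, but not both" - this is FALSE (a lie) because Wendy is a knave and Maya is a knave.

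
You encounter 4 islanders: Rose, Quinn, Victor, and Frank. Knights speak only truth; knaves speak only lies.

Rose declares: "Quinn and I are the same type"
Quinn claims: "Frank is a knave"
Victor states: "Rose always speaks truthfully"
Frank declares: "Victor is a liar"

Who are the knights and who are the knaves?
Rose is a knight.
Quinn is a knight.
Victor is a knight.
Frank is a knave.

Verification:
- Rose (knight) says "Quinn and I are the same type" - this is TRUE because Rose is a knight and Quinn is a knight.
- Quinn (knight) says "Frank is a knave" - this is TRUE because Frank is a knave.
- Victor (knight) says "Rose always speaks truthfully" - this is TRUE because Rose is a knight.
- Frank (knave) says "Victor is a liar" - this is FALSE (a lie) because Victor is a knight.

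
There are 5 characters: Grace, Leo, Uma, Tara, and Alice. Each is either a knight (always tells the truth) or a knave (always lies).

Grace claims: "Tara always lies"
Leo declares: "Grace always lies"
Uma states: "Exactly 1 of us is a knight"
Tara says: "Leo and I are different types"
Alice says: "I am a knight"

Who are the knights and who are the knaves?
Grace is a knight.
Leo is a knave.
Uma is a knave.
Tara is a knave.
Alice is a knight.

Verification:
- Grace (knight) says "Tara always lies" - this is TRUE because Tara is a knave.
- Leo (knave) says "Grace always lies" - this is FALSE (a lie) because Grace is a knight.
- Uma (knave) says "Exactly 1 of us is a knight" - this is FALSE (a lie) because there are 2 knights.
- Tara (knave) says "Leo and I are different types" - this is FALSE (a lie) because Tara is a knave and Leo is a knave.
- Alice (knight) says "I am a knight" - this is TRUE because Alice is a knight.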